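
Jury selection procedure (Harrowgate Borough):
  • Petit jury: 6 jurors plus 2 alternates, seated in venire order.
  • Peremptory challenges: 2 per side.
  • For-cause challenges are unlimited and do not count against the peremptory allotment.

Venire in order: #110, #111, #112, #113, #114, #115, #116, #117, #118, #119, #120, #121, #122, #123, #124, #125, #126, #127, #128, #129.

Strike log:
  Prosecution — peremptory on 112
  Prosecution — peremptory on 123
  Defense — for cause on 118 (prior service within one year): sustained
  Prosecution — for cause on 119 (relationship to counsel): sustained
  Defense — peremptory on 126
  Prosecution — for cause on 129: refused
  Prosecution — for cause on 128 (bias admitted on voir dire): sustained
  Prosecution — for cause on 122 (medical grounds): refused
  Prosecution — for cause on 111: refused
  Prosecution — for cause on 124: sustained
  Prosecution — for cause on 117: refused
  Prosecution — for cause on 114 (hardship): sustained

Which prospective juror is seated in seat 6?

Removed: #112, #114, #118, #119, #123, #124, #126, #128. (#111, #117, #122, #129 stay — for-cause denied.)
Filling seats in venire order through position 6: #110, #111, #113, #115, #116, #117.
So seat 6 is #117.

117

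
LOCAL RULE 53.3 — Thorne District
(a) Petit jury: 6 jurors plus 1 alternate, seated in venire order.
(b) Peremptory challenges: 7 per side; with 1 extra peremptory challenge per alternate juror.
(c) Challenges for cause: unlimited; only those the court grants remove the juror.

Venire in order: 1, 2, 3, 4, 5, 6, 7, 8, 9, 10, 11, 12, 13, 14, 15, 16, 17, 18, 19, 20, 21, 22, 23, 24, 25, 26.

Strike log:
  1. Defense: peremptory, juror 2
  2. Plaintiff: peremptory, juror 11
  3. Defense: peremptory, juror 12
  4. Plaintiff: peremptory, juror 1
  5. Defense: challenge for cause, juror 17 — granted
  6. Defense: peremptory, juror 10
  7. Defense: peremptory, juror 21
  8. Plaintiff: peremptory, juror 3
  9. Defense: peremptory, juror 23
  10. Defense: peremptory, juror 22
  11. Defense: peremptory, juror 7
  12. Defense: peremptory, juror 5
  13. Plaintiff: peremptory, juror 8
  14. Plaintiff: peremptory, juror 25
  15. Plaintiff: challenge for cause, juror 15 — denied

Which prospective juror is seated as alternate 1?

16

Removed: #1, #2, #3, #5, #7, #8, #10, #11, #12, #17, #21, #22, #23, #25. (#15 stays — for-cause denied.)
Filling seats in venire order through position 7: #4, #6, #9, #13, #14, #15, #16.
So alternate 1 is #16.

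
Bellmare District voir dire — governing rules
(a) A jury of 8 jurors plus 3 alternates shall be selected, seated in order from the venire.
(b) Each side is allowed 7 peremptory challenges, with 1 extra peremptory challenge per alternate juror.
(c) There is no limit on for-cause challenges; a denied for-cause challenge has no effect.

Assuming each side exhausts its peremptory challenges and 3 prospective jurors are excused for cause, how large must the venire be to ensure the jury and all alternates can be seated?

Seats to fill: 8 + 3 alternates = 11.
Peremptories: 7 + 1×3 = 10 per side × 2 sides = 20.
For-cause removals: 3.
Minimum venire: 11 + 20 + 3 = 34.

34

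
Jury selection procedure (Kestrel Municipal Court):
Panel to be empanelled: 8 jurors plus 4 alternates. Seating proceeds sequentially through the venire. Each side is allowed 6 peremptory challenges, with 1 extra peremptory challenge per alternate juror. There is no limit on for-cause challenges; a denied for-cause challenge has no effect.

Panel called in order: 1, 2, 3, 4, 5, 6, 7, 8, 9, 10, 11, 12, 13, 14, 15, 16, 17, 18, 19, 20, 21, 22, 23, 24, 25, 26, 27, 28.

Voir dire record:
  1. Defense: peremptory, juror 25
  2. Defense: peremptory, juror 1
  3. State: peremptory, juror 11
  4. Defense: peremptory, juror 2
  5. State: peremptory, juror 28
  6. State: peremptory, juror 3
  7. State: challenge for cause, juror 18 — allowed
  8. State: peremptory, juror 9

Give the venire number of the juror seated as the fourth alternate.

17

Removed: #1, #2, #3, #9, #11, #18, #25, #28.
Seating in order: seats 1–8 → #4, #5, #6, #7, #8, #10, #12, #13; alternates → #14, #15, #16, #17.
So alternate 4 is #17.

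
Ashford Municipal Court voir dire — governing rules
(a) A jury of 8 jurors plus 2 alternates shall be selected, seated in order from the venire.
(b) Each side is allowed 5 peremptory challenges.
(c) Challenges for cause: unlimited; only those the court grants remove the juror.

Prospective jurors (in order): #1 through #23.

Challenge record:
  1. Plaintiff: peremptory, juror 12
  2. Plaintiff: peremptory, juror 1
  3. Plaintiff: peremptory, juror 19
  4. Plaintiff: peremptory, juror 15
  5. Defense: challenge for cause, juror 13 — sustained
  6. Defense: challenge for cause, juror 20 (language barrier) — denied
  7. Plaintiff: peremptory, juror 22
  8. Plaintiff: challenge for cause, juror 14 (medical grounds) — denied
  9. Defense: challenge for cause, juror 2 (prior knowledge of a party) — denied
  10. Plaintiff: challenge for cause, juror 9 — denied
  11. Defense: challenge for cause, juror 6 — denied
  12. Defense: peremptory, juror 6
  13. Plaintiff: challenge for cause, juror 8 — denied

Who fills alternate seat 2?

14

Removed: #1, #6, #12, #13, #15, #19, #22. (#2, #8, #9, #14, #20 stay — for-cause denied.)
Seating in order: seats 1–8 → #2, #3, #4, #5, #7, #8, #9, #10; alternates → #11, #14.
So alternate 2 is #14.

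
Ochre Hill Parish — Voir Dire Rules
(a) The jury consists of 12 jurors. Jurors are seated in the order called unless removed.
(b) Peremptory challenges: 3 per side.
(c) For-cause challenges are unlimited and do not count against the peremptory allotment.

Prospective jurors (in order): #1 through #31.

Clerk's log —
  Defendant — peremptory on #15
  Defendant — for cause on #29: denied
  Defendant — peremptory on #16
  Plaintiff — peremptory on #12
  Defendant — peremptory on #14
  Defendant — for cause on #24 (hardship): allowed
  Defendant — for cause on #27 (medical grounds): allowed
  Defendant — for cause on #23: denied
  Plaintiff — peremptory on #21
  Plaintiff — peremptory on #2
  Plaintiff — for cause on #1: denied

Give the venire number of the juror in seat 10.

Removed: #2, #12, #14, #15, #16, #21, #24, #27. (#1, #23, #29 stay — for-cause denied.)
Filling seats in venire order through position 10: #1, #3, #4, #5, #6, #7, #8, #9, #10, #11.
So seat 10 is #11.

11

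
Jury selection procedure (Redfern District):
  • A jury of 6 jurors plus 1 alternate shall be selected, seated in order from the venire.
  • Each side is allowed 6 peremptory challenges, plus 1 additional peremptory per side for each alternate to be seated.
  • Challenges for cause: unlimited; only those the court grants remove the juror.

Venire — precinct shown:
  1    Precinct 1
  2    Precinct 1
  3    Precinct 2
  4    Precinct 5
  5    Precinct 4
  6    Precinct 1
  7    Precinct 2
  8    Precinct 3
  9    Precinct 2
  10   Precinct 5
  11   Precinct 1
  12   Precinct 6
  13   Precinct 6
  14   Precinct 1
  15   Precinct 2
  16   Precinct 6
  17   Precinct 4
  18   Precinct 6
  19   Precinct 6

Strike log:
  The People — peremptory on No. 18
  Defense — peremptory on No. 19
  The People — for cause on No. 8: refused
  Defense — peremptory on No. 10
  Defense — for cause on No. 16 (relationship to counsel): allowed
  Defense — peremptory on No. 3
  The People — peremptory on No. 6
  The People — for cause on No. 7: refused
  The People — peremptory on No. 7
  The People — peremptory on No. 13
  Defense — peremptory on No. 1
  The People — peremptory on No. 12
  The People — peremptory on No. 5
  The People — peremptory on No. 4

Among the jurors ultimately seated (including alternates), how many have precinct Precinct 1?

3

Removed: #1, #3, #4, #5, #6, #7, #10, #12, #13, #16, #18, #19.
Seated (7 incl. alternates): #2, #8, #9, #11, #14, #15, #17.
Of those, in Precinct 1: #2, #11, #14 → 3.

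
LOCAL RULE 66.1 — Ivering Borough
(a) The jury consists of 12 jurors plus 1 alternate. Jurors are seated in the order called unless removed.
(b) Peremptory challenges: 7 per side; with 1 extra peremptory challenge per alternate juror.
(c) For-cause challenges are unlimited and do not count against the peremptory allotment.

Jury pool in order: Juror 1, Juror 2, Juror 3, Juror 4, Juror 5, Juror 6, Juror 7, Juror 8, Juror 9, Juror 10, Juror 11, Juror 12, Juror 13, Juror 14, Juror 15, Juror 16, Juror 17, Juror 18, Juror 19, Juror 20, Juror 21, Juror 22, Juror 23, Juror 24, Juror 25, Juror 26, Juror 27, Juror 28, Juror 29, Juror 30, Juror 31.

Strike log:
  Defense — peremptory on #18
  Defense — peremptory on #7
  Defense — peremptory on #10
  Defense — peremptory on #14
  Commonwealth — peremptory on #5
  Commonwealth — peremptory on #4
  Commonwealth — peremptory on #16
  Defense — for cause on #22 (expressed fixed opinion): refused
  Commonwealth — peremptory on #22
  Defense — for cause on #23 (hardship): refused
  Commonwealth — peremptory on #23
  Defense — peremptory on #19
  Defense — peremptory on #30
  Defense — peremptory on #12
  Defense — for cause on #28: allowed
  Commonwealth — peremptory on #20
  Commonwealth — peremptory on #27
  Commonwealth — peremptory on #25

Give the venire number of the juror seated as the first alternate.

Removed: #4, #5, #7, #10, #12, #14, #16, #18, #19, #20, #22, #23, #25, #27, #28, #30.
Seating in order: seats 1–12 → #1, #2, #3, #6, #8, #9, #11, #13, #15, #17, #21, #24; alternates → #26.
So alternate 1 is #26.

26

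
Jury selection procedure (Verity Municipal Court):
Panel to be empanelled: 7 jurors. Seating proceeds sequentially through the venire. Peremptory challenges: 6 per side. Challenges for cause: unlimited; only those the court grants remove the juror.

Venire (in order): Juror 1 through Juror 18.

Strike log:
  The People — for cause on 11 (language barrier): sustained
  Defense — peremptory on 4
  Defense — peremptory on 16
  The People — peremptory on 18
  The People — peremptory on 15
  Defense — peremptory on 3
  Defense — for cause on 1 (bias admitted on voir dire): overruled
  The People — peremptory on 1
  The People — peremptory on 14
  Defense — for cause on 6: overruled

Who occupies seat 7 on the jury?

Removed: #1, #3, #4, #11, #14, #15, #16, #18. (#6 stays — for-cause denied.)
Seating in order: seats 1–7 → #2, #5, #6, #7, #8, #9, #10.
So seat 7 is #10.

10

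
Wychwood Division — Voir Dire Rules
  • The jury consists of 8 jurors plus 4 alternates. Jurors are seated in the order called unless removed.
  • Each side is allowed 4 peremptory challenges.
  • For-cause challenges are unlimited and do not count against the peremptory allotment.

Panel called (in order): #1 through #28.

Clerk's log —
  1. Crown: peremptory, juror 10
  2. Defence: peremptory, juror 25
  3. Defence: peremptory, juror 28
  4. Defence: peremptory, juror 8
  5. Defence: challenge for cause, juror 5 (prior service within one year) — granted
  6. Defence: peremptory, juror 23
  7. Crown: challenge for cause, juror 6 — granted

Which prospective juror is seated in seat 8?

Removed: #5, #6, #8, #10, #23, #25, #28.
Seating in order: seats 1–8 → #1, #2, #3, #4, #7, #9, #11, #12; alternates → #13, #14, #15, #16.
So seat 8 is #12.

12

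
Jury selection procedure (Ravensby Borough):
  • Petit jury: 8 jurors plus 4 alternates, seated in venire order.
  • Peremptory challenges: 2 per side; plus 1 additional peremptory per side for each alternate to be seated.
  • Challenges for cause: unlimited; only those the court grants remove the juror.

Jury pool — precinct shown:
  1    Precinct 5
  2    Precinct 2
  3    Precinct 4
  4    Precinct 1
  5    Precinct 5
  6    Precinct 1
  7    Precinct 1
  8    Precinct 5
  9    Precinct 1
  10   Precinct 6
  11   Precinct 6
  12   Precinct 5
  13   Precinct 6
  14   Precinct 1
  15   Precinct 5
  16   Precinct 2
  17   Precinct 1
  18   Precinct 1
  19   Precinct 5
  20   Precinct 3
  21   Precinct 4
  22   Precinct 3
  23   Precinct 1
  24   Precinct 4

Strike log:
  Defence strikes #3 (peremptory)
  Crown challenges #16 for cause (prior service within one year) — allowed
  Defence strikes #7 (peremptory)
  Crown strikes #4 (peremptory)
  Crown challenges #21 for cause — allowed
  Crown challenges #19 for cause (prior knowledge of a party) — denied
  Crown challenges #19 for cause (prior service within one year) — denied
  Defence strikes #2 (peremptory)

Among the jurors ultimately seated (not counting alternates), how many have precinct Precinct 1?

Removed: #2, #3, #4, #7, #16, #21.
Seated jurors 1–8: #1, #5, #6, #8, #9, #10, #11, #12 (alternates #13, #14, #15, #17 not counted).
Of those, in Precinct 1: #6, #9 → 2.

2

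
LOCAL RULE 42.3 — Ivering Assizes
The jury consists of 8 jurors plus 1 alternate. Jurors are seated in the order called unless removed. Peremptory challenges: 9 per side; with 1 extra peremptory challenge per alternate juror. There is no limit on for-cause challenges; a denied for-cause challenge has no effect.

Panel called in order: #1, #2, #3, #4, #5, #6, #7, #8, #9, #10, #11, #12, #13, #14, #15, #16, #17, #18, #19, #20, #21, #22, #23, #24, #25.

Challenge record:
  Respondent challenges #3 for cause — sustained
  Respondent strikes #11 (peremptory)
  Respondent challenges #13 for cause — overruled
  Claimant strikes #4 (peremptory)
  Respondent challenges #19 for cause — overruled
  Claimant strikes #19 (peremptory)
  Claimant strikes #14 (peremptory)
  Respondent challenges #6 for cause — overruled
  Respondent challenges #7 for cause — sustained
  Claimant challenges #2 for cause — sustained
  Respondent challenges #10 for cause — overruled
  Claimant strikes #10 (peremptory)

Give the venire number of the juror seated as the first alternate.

Removed: #2, #3, #4, #7, #10, #11, #14, #19. (#6, #13 stay — for-cause denied.)
Seating in order: seats 1–8 → #1, #5, #6, #8, #9, #12, #13, #15; alternates → #16.
So alternate 1 is #16.

16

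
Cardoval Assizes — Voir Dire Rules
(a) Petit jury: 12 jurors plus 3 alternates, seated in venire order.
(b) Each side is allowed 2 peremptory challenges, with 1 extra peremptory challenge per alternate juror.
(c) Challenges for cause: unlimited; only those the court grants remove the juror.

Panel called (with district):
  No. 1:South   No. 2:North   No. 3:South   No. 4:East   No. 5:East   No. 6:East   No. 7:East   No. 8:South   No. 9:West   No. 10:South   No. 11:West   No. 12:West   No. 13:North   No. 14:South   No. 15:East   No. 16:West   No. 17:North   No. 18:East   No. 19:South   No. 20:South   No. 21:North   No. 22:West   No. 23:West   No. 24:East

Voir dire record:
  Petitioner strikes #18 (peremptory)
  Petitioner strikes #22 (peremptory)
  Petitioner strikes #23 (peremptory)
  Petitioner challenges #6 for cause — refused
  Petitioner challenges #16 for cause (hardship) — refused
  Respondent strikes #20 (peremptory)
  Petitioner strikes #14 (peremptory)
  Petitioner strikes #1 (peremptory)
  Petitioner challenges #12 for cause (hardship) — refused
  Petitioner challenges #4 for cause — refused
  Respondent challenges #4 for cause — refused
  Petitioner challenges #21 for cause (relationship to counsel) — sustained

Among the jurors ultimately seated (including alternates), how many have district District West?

Removed: #1, #14, #18, #20, #21, #22, #23.
Seated (15 incl. alternates): #2, #3, #4, #5, #6, #7, #8, #9, #10, #11, #12, #13, #15, #16, #17.
Of those, in District West: #9, #11, #12, #16 → 4.

4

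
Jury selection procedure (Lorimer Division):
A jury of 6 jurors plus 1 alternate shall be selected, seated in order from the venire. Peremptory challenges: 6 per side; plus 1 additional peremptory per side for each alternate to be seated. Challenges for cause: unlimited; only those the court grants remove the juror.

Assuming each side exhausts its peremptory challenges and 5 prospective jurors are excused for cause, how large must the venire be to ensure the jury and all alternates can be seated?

26

Seats to fill: 6 + 1 alternates = 7.
Peremptories: 6 + 1×1 = 7 per side × 2 sides = 14.
For-cause removals: 5.
Minimum venire: 7 + 14 + 5 = 26.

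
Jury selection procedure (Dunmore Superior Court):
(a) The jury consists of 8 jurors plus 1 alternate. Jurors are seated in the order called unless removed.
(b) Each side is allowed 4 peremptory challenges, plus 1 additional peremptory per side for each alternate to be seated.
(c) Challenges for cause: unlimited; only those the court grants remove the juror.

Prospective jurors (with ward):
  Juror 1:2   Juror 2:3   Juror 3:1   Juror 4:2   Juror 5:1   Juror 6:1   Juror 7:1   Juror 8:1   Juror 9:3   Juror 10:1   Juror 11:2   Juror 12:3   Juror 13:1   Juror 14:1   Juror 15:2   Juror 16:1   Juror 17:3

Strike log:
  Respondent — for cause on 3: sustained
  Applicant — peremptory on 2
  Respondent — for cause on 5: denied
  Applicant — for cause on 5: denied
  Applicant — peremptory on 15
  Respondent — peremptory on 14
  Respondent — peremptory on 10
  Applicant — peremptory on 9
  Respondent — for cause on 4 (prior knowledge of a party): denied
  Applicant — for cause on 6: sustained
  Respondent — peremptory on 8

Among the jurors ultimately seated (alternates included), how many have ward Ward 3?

Removed: #2, #3, #6, #8, #9, #10, #14, #15.
Seated (9 incl. alternates): #1, #4, #5, #7, #11, #12, #13, #16, #17.
Of those, in Ward 3: #12, #17 → 2.

2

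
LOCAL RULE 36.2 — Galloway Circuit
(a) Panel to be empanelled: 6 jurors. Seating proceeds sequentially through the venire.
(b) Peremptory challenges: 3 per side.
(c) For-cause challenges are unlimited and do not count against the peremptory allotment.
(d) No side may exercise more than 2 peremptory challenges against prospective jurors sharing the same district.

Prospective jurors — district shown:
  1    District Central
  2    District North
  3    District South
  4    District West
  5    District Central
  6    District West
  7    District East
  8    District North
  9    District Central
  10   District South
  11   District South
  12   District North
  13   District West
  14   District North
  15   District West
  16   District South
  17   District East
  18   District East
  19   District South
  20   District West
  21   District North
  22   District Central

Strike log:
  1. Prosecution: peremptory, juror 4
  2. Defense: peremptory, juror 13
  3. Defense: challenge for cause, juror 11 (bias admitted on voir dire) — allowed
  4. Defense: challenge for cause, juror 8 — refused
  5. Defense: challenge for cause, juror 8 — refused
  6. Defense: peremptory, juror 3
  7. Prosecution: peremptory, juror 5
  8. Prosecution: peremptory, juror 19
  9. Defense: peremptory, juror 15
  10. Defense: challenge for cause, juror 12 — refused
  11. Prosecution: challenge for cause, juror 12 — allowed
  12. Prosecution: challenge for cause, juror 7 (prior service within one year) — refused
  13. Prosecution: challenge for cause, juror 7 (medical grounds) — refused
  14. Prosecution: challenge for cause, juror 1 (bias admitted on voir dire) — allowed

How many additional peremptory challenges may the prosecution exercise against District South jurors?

Prosecution peremptories so far: #4, #5, #19 — 3 of 3 used, 0 left overall.
Against District South: #19 — 1 used; per-district cap 2 leaves 1.
Binding limit: min(0, 1) = 0.

0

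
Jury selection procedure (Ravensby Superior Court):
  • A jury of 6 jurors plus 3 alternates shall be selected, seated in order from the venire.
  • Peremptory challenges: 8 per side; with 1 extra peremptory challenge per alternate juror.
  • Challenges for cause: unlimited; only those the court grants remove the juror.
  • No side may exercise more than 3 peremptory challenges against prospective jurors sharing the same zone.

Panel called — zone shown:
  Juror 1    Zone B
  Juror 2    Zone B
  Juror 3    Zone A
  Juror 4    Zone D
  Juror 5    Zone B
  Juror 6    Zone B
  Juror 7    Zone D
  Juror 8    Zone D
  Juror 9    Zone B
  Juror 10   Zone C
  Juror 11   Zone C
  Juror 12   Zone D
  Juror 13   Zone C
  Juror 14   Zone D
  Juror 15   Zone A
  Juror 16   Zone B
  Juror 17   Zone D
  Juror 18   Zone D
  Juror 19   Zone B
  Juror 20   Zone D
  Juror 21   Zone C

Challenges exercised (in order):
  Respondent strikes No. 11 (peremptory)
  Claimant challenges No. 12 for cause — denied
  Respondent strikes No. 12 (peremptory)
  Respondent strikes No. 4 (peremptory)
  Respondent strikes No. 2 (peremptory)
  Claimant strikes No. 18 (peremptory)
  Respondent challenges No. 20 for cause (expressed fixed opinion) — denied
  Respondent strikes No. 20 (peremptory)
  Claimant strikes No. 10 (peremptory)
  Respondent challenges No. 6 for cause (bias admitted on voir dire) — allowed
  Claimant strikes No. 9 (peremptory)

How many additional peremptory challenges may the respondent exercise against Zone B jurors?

Respondent peremptories so far: #11, #12, #4, #2, #20 — 5 of 11 used, 6 left overall.
Against Zone B: #2 — 1 used; per-zone cap 3 leaves 2.
Binding limit: min(6, 2) = 2.

2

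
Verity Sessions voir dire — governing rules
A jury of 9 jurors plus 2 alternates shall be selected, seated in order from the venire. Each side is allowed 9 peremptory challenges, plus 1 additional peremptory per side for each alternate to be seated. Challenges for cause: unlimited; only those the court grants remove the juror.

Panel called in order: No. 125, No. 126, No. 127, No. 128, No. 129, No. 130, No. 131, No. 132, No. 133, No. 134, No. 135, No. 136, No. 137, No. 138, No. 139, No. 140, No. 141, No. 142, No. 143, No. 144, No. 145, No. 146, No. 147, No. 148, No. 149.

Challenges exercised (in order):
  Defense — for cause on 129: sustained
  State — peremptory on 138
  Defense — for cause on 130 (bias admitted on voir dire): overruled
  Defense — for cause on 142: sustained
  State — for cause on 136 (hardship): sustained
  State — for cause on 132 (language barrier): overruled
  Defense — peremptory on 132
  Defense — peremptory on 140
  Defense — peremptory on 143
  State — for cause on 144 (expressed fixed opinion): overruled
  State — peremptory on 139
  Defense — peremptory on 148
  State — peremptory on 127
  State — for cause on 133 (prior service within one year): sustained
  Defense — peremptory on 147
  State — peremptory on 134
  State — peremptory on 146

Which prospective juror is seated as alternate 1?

145

Removed: #127, #129, #132, #133, #134, #136, #138, #139, #140, #142, #143, #146, #147, #148. (#130, #144 stay — for-cause denied.)
Seating in order: seats 1–9 → #125, #126, #128, #130, #131, #135, #137, #141, #144; alternates → #145, #149.
So alternate 1 is #145.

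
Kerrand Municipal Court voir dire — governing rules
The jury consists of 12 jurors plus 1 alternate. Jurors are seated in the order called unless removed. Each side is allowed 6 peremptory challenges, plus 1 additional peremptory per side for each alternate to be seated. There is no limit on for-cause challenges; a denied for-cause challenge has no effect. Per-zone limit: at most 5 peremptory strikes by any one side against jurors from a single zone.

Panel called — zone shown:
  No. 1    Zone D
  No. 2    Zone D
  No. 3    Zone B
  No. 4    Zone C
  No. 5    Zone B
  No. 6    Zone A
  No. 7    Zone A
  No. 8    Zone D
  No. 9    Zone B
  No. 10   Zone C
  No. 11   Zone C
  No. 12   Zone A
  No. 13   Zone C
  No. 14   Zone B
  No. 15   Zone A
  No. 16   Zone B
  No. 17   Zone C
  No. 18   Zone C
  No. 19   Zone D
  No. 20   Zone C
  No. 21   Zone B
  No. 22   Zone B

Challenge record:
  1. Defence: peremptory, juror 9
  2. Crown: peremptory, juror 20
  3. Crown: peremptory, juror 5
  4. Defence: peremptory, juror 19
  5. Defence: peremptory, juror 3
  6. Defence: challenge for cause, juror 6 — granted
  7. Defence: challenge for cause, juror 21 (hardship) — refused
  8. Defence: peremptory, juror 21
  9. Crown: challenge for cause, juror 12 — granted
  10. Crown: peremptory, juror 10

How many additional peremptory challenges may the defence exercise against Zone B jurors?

Defence peremptories so far: #9, #19, #3, #21 — 4 of 7 used, 3 left overall.
Against Zone B: #9, #3, #21 — 3 used; per-zone cap 5 leaves 2.
Binding limit: min(3, 2) = 2.

2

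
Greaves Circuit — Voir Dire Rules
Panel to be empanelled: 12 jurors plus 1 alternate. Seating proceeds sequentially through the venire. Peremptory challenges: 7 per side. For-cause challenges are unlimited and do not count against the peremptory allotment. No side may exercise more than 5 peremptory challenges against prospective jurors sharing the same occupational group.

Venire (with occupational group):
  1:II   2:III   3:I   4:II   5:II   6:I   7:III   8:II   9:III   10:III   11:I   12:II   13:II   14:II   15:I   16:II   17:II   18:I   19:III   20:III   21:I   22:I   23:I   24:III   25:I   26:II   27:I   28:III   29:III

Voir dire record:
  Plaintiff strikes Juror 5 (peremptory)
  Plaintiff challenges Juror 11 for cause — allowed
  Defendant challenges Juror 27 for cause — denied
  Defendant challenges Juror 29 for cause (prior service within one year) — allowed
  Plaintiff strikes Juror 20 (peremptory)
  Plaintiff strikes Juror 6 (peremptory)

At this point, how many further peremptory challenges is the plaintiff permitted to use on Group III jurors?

Plaintiff peremptories so far: #5, #20, #6 — 3 of 7 used, 4 left overall.
Against Group III: #20 — 1 used; per-group cap 5 leaves 4.
Binding limit: min(4, 4) = 4.

4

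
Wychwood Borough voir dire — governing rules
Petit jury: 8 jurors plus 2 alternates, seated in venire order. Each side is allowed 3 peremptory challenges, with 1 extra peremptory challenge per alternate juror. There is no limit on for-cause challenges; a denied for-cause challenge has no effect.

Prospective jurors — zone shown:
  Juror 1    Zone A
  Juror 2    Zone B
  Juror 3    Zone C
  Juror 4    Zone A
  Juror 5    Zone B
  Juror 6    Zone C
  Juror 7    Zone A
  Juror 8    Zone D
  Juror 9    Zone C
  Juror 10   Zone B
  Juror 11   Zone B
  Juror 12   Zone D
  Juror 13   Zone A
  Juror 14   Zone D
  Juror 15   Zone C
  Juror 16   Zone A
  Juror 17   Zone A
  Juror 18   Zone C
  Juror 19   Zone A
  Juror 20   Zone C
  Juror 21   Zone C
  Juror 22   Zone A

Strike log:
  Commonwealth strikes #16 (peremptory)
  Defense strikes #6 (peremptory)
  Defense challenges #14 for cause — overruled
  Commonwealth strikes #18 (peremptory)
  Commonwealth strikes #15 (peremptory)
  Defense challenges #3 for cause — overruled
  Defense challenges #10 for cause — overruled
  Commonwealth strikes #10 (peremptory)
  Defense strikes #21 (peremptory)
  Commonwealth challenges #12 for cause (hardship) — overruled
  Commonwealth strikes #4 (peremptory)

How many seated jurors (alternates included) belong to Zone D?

Removed: #4, #6, #10, #15, #16, #18, #21.
Seated (10 incl. alternates): #1, #2, #3, #5, #7, #8, #9, #11, #12, #13.
Of those, in Zone D: #8, #12 → 2.

2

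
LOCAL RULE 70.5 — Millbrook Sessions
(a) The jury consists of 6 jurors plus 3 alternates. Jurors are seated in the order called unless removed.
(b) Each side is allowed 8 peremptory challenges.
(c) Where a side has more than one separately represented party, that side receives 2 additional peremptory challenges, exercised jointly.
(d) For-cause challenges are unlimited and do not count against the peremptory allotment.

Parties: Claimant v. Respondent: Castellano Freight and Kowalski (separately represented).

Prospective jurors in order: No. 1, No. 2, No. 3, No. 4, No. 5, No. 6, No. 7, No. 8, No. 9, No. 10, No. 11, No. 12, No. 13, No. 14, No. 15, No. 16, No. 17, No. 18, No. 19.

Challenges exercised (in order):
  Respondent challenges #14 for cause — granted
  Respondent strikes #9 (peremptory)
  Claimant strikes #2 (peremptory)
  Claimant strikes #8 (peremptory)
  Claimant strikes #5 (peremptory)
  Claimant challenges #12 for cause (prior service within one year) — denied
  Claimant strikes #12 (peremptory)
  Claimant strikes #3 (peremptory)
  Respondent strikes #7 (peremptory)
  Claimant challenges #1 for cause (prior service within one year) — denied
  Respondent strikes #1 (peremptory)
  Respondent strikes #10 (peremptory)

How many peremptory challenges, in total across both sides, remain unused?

Claimant allotment: 8. Respondent allotment: 8 base + 2 multi-party = 10.
Claimant peremptories used: #2, #8, #5, #12, #3 — 5 (for-cause on #12, #1 don't count).
Respondent peremptories used: #9, #7, #1, #10 — 4 (the for-cause on #14 doesn't count).
Remaining: (8 − 5) + (10 − 4) = 9.

9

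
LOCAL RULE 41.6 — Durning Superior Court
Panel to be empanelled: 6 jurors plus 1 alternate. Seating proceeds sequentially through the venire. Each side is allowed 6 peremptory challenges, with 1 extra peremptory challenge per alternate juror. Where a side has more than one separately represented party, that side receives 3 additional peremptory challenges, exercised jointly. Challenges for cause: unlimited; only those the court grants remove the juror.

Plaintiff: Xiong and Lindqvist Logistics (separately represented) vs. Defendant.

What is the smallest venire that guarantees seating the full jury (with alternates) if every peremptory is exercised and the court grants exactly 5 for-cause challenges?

Seats to fill: 6 + 1 alternates = 7.
Peremptories — Plaintiff: 6 + 1×1 + 3 = 10; Defendant: 6 + 1×1 = 7; total 17.
For-cause removals: 5.
Minimum venire: 7 + 17 + 5 = 29.

29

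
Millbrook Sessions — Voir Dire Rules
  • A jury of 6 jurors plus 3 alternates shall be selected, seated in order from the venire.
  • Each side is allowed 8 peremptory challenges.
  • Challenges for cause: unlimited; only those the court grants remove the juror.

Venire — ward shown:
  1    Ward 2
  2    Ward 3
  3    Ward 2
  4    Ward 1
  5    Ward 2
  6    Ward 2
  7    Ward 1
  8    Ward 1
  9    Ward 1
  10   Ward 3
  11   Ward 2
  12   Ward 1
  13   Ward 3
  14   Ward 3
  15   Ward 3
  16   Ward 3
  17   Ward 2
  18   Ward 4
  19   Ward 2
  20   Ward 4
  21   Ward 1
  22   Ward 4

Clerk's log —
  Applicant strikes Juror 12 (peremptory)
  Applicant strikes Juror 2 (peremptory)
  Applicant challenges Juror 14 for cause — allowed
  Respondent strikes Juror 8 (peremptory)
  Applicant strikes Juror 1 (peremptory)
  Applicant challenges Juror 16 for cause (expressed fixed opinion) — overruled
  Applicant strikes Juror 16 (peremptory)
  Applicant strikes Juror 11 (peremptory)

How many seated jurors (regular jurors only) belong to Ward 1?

3

Removed: #1, #2, #8, #11, #12, #14, #16.
Seated jurors 1–6: #3, #4, #5, #6, #7, #9 (alternates #10, #13, #15 not counted).
Of those, in Ward 1: #4, #7, #9 → 3.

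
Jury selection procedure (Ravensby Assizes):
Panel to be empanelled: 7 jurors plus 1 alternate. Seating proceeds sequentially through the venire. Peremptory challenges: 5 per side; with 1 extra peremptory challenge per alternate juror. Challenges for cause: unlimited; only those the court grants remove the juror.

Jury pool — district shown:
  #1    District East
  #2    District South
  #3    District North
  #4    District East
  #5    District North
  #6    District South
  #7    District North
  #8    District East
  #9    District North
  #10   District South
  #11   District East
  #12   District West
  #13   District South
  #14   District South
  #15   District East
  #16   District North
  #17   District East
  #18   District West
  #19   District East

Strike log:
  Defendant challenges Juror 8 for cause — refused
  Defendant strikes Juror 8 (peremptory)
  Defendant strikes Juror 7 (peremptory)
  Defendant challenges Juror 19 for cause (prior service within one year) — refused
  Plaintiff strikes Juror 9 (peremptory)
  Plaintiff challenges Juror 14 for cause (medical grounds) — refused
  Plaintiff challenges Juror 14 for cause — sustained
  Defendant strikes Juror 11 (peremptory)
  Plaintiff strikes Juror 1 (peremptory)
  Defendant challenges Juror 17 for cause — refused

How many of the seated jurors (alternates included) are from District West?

Removed: #1, #7, #8, #9, #11, #14.
Seated (8 incl. alternates): #2, #3, #4, #5, #6, #10, #12, #13.
Of those, in District West: #12 → 1.

1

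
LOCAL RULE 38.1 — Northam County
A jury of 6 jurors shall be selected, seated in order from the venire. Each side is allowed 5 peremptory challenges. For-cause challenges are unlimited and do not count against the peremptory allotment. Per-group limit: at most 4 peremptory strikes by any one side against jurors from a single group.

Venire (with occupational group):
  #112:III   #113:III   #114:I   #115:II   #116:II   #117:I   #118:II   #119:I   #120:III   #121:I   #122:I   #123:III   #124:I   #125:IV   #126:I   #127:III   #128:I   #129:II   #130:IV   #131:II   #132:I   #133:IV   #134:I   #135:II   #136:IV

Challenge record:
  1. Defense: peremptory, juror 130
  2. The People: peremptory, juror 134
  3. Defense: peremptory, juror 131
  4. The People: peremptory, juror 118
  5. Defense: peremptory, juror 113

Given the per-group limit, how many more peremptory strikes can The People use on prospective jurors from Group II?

3

The People peremptories so far: #134, #118 — 2 of 5 used, 3 left overall.
Against Group II: #118 — 1 used; per-group cap 4 leaves 3.
Binding limit: min(3, 3) = 3.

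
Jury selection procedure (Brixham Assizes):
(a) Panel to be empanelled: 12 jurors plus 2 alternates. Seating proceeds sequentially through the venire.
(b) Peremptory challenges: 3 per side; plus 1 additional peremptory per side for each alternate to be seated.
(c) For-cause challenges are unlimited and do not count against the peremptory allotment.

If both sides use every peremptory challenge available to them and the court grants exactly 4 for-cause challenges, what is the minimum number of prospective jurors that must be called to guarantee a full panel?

28

Seats to fill: 12 + 2 alternates = 14.
Peremptories: 3 + 1×2 = 5 per side × 2 sides = 10.
For-cause removals: 4.
Minimum venire: 14 + 10 + 4 = 28.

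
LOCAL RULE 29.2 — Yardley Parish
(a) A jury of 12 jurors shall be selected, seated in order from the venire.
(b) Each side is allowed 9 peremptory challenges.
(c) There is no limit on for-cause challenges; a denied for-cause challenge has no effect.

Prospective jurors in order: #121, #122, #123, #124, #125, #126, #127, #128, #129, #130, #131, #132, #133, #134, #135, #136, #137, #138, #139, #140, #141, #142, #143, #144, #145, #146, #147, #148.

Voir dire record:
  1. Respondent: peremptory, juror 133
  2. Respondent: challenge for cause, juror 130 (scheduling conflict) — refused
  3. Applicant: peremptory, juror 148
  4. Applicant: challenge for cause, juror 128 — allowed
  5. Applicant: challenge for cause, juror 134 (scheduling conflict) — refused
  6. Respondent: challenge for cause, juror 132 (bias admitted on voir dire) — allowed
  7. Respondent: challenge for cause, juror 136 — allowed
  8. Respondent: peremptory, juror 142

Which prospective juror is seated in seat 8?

Removed: #128, #132, #133, #136, #142, #148. (#130, #134 stay — for-cause denied.)
Seating in order: seats 1–12 → #121, #122, #123, #124, #125, #126, #127, #129, #130, #131, #134, #135.
So seat 8 is #129.

129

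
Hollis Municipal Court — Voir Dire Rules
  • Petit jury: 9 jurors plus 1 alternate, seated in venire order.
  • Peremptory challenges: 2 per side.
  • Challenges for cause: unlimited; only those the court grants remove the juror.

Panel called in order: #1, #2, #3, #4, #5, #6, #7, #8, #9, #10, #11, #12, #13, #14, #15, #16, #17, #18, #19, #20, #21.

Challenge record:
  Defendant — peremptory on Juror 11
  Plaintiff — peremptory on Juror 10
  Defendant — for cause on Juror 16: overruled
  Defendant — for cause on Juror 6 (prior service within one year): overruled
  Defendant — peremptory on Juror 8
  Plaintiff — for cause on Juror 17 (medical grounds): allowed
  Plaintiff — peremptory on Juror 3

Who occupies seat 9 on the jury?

Removed: #3, #8, #10, #11, #17. (#6, #16 stay — for-cause denied.)
Filling seats in venire order through position 9: #1, #2, #4, #5, #6, #7, #9, #12, #13.
So seat 9 is #13.

13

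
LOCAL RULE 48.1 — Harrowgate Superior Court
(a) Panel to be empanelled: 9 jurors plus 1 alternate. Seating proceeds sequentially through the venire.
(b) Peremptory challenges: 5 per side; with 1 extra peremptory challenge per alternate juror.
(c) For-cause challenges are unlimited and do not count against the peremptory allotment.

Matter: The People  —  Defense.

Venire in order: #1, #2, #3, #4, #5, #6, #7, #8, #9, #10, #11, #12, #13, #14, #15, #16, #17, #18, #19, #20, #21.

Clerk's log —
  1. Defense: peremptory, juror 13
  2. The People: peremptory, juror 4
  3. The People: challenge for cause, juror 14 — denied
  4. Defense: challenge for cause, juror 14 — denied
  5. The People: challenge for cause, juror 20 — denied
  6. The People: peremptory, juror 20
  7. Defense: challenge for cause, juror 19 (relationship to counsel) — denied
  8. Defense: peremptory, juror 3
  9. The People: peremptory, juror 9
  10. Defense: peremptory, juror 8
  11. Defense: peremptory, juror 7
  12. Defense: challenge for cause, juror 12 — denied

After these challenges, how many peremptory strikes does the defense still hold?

2

Defense allotment: 5 base + 1 × 1 alternate = 6.
Defense peremptories used: #13, #3, #8, #7 — 4 (for-cause on #14, #19, #12 don't count).
Remaining: 6 − 4 = 2.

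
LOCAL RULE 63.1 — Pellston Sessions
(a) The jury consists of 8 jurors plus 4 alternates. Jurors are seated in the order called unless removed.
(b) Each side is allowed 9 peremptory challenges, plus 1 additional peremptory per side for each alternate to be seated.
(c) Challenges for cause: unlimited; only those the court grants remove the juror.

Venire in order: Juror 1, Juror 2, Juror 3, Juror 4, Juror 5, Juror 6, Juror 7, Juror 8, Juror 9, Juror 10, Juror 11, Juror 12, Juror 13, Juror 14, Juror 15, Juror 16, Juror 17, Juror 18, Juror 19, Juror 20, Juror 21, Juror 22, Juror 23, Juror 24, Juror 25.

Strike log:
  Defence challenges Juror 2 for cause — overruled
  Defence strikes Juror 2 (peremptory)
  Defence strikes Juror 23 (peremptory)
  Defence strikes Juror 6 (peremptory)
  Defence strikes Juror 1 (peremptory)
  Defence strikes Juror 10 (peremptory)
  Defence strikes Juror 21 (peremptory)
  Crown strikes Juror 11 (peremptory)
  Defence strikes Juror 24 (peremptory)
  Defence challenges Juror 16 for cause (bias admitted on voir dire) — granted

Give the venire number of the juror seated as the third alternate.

Removed: #1, #2, #6, #10, #11, #16, #21, #23, #24.
Filling seats in venire order through position 11: #3, #4, #5, #7, #8, #9, #12, #13, #14, #15, #17.
So alternate 3 is #17.

17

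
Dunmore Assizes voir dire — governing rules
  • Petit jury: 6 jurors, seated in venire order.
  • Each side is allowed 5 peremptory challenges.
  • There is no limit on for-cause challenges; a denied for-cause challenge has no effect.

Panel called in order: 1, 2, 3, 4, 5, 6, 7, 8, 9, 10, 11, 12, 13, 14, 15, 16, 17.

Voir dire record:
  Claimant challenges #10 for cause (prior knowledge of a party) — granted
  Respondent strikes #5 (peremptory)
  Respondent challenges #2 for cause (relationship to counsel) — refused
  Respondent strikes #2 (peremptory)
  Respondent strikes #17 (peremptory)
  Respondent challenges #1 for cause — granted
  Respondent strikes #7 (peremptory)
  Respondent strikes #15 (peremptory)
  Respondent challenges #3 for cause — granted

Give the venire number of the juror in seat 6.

Removed: #1, #2, #3, #5, #7, #10, #15, #17.
Seating in order: seats 1–6 → #4, #6, #8, #9, #11, #12.
So seat 6 is #12.

12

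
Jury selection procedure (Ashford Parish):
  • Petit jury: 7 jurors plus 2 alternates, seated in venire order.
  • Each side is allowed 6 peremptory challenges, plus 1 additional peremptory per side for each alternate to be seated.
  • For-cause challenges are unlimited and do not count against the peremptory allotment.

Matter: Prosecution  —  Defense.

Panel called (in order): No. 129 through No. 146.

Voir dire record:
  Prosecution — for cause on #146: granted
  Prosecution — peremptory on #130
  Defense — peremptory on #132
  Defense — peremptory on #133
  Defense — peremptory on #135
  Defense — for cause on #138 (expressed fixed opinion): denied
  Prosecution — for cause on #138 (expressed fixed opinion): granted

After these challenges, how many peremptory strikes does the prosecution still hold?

Prosecution allotment: 6 base + 1 × 2 alternates = 8.
Prosecution peremptories used: #130 — 1 (for-cause on #146, #138 don't count).
Remaining: 8 − 1 = 7.

7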